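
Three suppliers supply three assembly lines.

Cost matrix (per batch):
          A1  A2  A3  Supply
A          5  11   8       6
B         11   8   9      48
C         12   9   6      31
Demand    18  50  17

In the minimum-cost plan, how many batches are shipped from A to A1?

6

Solving gives:
  A–A1: 6 batches
  B–A1: 12 batches
  B–A2: 36 batches
  C–A2: 14 batches
  C–A3: 17 batches
Total cost = 678.
So A→A1 carries 6 batches.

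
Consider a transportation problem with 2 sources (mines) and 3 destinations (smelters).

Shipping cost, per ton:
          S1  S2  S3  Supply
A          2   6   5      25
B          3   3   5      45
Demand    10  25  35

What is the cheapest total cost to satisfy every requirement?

270

Optimal allocation:
  A–S1: 10 × 2 = 20
  A–S3: 15 × 5 = 75
  B–S2: 25 × 3 = 75
  B–S3: 20 × 5 = 100
Total = 20 + 75 + 75 + 100 = 270.
(Supply check: A ships 25; B ships 45.)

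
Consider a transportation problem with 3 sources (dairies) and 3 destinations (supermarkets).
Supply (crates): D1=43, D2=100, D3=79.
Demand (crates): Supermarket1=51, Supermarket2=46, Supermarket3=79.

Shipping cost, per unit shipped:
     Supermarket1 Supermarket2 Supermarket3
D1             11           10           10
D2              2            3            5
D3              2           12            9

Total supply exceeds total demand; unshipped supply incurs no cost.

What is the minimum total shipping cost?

735

Optimal allocation:
  D2->Supermarket2: 46 × 3 = 138
  D2->Supermarket3: 54 × 5 = 270
  D3->Supermarket1: 51 × 2 = 102
  D3->Supermarket3: 25 × 9 = 225
Total = 138 + 270 + 102 + 225 = 735.
(Supply check: D1 ships 0; D2 ships 100; D3 ships 76.)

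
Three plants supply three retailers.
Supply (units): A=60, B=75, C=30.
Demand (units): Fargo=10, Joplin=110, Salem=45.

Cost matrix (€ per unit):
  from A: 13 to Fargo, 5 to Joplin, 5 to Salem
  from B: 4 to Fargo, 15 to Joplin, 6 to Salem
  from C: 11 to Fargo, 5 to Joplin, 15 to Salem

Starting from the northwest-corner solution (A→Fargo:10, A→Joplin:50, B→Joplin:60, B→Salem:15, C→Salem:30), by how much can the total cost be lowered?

760

Current plan cost = 10·13 + 50·5 + 60·15 + 15·6 + 30·15 = €1820.
Optimal plan:
  A->Joplin: 60 × €5 = €300
  B->Fargo: 10 × €4 = €40
  B->Joplin: 20 × €15 = €300
  B->Salem: 45 × €6 = €270
  C->Joplin: 30 × €5 = €150
Optimal cost = €1060.
Saving = 1820 − 1060 = €760.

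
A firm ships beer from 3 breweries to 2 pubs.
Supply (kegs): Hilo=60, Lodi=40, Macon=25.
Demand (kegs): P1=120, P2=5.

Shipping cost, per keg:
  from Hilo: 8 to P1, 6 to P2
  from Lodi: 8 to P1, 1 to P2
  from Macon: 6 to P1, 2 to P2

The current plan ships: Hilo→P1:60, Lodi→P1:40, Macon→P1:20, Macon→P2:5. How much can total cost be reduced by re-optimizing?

Current plan cost = 60·8 + 40·8 + 20·6 + 5·2 = 930.
Optimal plan:
  Hilo→P1: 60 × 8 = 480
  Lodi→P1: 35 × 8 = 280
  Lodi→P2: 5 × 1 = 5
  Macon→P1: 25 × 6 = 150
Optimal cost = 915.
Saving = 930 − 915 = 15.

15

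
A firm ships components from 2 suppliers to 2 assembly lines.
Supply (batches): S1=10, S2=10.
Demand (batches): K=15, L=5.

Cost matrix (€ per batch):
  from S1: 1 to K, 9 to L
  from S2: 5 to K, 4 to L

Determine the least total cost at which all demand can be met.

55

One minimum-cost allocation:
  S1–K: 10 × €1 = €10
  S2–K: 5 × €5 = €25
  S2–L: 5 × €4 = €20
Total = 10 + 25 + 20 = €55.
(Supply check: S1 ships 10; S2 ships 10.)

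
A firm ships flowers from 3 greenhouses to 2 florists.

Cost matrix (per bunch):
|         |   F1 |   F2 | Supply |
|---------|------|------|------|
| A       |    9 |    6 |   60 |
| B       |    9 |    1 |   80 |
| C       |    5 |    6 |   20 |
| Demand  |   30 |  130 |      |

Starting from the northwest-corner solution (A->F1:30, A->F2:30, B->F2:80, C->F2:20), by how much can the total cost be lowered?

80

Current plan cost = 30·9 + 30·6 + 80·1 + 20·6 = 650.
Optimal plan:
  A->F1: 10 × 9 = 90
  A->F2: 50 × 6 = 300
  B->F2: 80 × 1 = 80
  C->F1: 20 × 5 = 100
Optimal cost = 570.
Saving = 650 − 570 = 80.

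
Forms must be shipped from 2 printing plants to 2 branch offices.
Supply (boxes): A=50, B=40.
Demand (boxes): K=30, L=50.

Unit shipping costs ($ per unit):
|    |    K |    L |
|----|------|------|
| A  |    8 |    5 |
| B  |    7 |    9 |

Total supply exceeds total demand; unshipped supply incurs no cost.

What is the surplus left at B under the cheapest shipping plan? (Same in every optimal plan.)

10

Minimum-cost shipments:
  A->L: 50 boxes
  B->K: 30 boxes
Total cost = $460.
B ships 30 of its 40, leaving 10.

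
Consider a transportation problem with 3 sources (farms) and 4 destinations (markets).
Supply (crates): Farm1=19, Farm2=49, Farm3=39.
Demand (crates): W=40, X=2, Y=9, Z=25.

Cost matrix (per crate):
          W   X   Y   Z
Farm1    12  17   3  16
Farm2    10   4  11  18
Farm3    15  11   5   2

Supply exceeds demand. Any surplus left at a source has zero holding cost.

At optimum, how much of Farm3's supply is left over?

Minimum-cost shipments:
  Farm1–Y: 9 × 3 = 27
  Farm2–W: 40 × 10 = 400
  Farm2–X: 2 × 4 = 8
  Farm3–Z: 25 × 2 = 50
Total cost = 485.
Farm3 ships 25 of its 39, leaving 14.

14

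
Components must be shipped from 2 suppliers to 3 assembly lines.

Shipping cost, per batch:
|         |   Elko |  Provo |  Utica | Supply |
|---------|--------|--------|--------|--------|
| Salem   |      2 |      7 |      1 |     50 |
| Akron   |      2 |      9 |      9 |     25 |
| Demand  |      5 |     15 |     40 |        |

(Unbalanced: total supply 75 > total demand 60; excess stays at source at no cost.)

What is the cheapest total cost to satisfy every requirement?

165

One minimum-cost allocation:
  Salem–Provo: 10 × 7 = 70
  Salem–Utica: 40 × 1 = 40
  Akron–Elko: 5 × 2 = 10
  Akron–Provo: 5 × 9 = 45
Total = 70 + 40 + 10 + 45 = 165.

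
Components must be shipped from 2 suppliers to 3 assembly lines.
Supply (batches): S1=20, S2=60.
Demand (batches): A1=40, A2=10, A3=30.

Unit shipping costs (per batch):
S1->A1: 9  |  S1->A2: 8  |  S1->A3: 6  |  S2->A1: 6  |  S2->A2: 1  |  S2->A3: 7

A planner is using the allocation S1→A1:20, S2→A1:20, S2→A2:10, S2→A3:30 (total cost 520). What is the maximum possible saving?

Current plan cost = 20·9 + 20·6 + 10·1 + 30·7 = 520.
Optimal plan:
  S1 to A3: 20 batches
  S2 to A1: 40 batches
  S2 to A2: 10 batches
  S2 to A3: 10 batches
Optimal cost = 440.
Saving = 520 − 440 = 80.

80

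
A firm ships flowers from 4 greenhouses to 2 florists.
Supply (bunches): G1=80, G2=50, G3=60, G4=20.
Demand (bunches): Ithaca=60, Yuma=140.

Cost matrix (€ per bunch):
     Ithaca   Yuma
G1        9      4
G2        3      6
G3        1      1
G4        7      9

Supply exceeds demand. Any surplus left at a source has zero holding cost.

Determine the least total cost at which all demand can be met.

An optimal shipping plan:
  G1 to Yuma: 80 bunches
  G2 to Ithaca: 50 bunches
  G3 to Yuma: 60 bunches
  G4 to Ithaca: 10 bunches
Total cost = €600.
(Supply check: G1 ships 80; G2 ships 50; G3 ships 60; G4 ships 10.)

600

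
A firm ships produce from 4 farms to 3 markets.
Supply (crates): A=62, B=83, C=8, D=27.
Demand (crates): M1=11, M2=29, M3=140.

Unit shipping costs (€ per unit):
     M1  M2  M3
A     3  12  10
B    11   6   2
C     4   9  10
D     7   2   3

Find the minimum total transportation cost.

841

Optimal allocation:
  A→M1: 11 × €3 = €33
  A→M3: 51 × €10 = €510
  B→M3: 83 × €2 = €166
  C→M2: 8 × €9 = €72
  D→M2: 21 × €2 = €42
  D→M3: 6 × €3 = €18
Total = 33 + 510 + 166 + 72 + 42 + 18 = €841.
(Supply check: A ships 62; B ships 83; C ships 8; D ships 27.)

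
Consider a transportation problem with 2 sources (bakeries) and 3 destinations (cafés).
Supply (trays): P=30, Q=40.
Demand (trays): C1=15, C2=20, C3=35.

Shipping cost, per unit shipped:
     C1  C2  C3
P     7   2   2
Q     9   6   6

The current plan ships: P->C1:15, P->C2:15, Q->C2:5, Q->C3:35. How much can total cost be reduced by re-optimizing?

Current plan cost = 15·7 + 15·2 + 5·6 + 35·6 = 375.
Optimal plan:
  P to C2: 20 × 2 = 40
  P to C3: 10 × 2 = 20
  Q to C1: 15 × 9 = 135
  Q to C3: 25 × 6 = 150
Optimal cost = 345.
Saving = 375 − 345 = 30.

30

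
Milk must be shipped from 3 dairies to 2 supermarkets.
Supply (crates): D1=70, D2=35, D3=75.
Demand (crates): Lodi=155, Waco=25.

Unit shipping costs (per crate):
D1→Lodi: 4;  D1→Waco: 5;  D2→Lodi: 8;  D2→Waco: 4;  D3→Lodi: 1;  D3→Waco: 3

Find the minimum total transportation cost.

Optimal allocation:
  D1–Lodi: 70 crates
  D2–Lodi: 10 crates
  D2–Waco: 25 crates
  D3–Lodi: 75 crates
Total cost = 535.

535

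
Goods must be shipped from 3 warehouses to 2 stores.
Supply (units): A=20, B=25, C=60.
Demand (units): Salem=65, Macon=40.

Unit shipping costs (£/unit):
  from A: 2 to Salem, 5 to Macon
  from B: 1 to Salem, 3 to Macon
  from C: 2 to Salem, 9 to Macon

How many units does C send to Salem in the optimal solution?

60

The minimum-cost plan:
  A–Salem: 5 × £2 = £10
  A–Macon: 15 × £5 = £75
  B–Macon: 25 × £3 = £75
  C–Salem: 60 × £2 = £120
Total cost = £280.
So C→Salem carries 60 units.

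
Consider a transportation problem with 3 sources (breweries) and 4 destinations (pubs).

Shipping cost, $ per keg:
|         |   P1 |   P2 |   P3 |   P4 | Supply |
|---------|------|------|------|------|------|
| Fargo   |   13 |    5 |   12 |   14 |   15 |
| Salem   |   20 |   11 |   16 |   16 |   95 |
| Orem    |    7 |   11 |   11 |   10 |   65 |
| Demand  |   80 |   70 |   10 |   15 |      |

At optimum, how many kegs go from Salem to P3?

10

Optimal shipments:
  Fargo to P1: 15 kegs
  Salem to P2: 70 kegs
  Salem to P3: 10 kegs
  Salem to P4: 15 kegs
  Orem to P1: 65 kegs
Total cost = $1820.
So Salem→P3 carries 10 kegs.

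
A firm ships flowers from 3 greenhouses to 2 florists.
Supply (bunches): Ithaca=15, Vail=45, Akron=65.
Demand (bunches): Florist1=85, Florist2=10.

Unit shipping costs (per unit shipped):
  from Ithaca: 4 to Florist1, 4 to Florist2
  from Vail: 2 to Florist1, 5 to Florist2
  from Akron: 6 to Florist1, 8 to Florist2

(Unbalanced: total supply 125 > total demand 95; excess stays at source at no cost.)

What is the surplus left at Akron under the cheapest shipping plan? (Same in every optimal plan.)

30

Minimum-cost shipments:
  Ithaca→Florist1: 5 × 4 = 20
  Ithaca→Florist2: 10 × 4 = 40
  Vail→Florist1: 45 × 2 = 90
  Akron→Florist1: 35 × 6 = 210
Total cost = 360.
Akron ships 35 of its 65, leaving 30.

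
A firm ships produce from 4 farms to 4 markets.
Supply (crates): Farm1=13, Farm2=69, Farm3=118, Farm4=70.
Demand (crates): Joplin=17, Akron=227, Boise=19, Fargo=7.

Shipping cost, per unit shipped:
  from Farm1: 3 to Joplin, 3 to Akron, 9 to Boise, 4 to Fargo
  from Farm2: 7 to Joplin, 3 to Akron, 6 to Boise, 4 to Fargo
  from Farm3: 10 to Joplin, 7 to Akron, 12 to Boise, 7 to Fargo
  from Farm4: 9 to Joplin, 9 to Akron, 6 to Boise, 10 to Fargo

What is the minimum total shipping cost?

A cheapest plan:
  Farm1–Akron: 13 × 3 = 39
  Farm2–Akron: 69 × 3 = 207
  Farm3–Akron: 111 × 7 = 777
  Farm3–Fargo: 7 × 7 = 49
  Farm4–Joplin: 17 × 9 = 153
  Farm4–Akron: 34 × 9 = 306
  Farm4–Boise: 19 × 6 = 114
Total = 39 + 207 + 777 + 49 + 153 + 306 + 114 = 1645.

1645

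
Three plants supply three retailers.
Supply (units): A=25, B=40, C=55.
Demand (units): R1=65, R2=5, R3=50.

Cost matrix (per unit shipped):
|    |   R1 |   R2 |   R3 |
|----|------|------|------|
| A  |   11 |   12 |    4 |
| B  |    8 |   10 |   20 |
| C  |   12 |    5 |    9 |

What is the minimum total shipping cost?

One minimum-cost allocation:
  A to R3: 25 × 4 = 100
  B to R1: 40 × 8 = 320
  C to R1: 25 × 12 = 300
  C to R2: 5 × 5 = 25
  C to R3: 25 × 9 = 225
Total = 100 + 320 + 300 + 25 + 225 = 970.
(Supply check: A ships 25; B ships 40; C ships 55.)

970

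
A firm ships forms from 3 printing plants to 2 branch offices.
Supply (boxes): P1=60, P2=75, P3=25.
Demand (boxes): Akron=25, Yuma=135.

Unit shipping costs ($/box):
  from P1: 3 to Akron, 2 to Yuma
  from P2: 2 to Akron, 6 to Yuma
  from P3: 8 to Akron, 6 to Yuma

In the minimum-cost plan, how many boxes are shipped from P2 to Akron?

Solving gives:
  P1→Yuma: 60 × $2 = $120
  P2→Akron: 25 × $2 = $50
  P2→Yuma: 50 × $6 = $300
  P3→Yuma: 25 × $6 = $150
Total cost = $620.
So P2→Akron carries 25 boxes.

25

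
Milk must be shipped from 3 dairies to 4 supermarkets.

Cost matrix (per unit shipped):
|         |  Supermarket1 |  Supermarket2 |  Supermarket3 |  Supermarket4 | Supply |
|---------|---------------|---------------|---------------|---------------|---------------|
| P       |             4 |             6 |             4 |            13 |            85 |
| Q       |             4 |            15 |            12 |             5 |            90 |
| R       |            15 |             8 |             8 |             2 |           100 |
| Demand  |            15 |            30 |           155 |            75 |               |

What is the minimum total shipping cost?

1575

An optimal shipping plan:
  P to Supermarket3: 85 crates
  Q to Supermarket1: 15 crates
  Q to Supermarket4: 75 crates
  R to Supermarket2: 30 crates
  R to Supermarket3: 70 crates
Total cost = 1575.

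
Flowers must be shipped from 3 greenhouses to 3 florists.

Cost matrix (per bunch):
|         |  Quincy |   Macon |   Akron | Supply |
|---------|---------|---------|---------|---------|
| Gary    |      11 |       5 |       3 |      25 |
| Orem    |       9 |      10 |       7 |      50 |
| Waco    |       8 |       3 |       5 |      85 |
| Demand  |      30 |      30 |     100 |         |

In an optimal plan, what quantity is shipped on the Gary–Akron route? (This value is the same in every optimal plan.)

The minimum-cost plan:
  Gary→Akron: 25 × 3 = 75
  Orem→Quincy: 30 × 9 = 270
  Orem→Akron: 20 × 7 = 140
  Waco→Macon: 30 × 3 = 90
  Waco→Akron: 55 × 5 = 275
Total cost = 850.
So Gary→Akron carries 25 bunches.

25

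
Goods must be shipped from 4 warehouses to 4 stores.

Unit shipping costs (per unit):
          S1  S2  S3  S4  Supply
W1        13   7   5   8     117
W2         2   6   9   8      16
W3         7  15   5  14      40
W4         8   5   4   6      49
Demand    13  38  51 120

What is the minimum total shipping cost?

One minimum-cost allocation:
  W1 to S2: 35 × 7 = 245
  W1 to S3: 11 × 5 = 55
  W1 to S4: 71 × 8 = 568
  W2 to S1: 13 × 2 = 26
  W2 to S2: 3 × 6 = 18
  W3 to S3: 40 × 5 = 200
  W4 to S4: 49 × 6 = 294
Total = 245 + 55 + 568 + 26 + 18 + 200 + 294 = 1406.

1406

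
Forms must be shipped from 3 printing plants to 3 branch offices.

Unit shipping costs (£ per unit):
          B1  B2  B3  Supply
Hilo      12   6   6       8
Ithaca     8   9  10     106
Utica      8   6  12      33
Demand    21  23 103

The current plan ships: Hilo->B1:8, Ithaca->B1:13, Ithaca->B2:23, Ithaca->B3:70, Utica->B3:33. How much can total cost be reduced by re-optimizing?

199

Current plan cost = 8·12 + 13·8 + 23·9 + 70·10 + 33·12 = £1503.
Optimal plan:
  Hilo to B3: 8 × £6 = £48
  Ithaca to B1: 11 × £8 = £88
  Ithaca to B3: 95 × £10 = £950
  Utica to B1: 10 × £8 = £80
  Utica to B2: 23 × £6 = £138
Optimal cost = £1304.
Saving = 1503 − 1304 = £199.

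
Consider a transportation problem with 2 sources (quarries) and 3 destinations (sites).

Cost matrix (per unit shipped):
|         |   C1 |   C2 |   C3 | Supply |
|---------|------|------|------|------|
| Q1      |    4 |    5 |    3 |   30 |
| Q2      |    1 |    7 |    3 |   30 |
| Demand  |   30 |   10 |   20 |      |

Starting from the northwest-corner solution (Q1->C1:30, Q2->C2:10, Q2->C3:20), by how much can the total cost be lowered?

Current plan cost = 30·4 + 10·7 + 20·3 = 250.
Optimal plan:
  Q1 to C2: 10 × 5 = 50
  Q1 to C3: 20 × 3 = 60
  Q2 to C1: 30 × 1 = 30
Optimal cost = 140.
Saving = 250 − 140 = 110.

110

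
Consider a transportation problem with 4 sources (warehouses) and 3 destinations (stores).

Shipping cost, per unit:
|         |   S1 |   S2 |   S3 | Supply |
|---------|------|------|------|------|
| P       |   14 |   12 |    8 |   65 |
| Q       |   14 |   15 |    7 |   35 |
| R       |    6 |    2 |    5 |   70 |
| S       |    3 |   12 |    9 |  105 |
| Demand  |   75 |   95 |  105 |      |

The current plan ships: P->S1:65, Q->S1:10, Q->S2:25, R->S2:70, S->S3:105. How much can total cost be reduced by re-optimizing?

Current plan cost = 65·14 + 10·14 + 25·15 + 70·2 + 105·9 = 2510.
Optimal plan:
  P→S3: 65 units
  Q→S3: 35 units
  R→S2: 70 units
  S→S1: 75 units
  S→S2: 25 units
  S→S3: 5 units
Optimal cost = 1475.
Saving = 2510 − 1475 = 1035.

1035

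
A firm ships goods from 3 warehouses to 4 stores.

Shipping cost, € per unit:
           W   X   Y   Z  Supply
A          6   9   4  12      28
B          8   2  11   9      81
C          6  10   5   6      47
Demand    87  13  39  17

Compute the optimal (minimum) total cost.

953

One minimum-cost allocation:
  A–Y: 28 × €4 = €112
  B–W: 68 × €8 = €544
  B–X: 13 × €2 = €26
  C–W: 19 × €6 = €114
  C–Y: 11 × €5 = €55
  C–Z: 17 × €6 = €102
Total = 112 + 544 + 26 + 114 + 55 + 102 = €953.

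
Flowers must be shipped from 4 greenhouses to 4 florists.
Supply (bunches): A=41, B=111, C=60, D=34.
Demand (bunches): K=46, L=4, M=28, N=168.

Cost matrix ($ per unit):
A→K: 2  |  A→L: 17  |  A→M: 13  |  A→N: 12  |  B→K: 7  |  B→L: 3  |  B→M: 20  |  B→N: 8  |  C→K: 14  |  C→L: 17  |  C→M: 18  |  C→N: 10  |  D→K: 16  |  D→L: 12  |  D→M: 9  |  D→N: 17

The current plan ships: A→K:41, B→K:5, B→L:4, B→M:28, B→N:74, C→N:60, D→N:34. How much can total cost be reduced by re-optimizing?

560

Current plan cost = 41·2 + 5·7 + 4·3 + 28·20 + 74·8 + 60·10 + 34·17 = $2459.
Optimal plan:
  A→K: 41 bunches
  B→L: 3 bunches
  B→N: 108 bunches
  C→N: 60 bunches
  D→K: 5 bunches
  D→L: 1 bunches
  D→M: 28 bunches
Optimal cost = $1899.
Saving = 2459 − 1899 = $560.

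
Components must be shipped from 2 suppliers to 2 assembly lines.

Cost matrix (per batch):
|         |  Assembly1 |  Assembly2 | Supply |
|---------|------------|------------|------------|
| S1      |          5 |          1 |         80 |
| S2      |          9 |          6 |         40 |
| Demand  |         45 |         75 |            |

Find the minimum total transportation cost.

A cheapest plan:
  S1→Assembly1: 5 × 5 = 25
  S1→Assembly2: 75 × 1 = 75
  S2→Assembly1: 40 × 9 = 360
Total = 25 + 75 + 360 = 460.
(Supply check: S1 ships 80; S2 ships 40.)

460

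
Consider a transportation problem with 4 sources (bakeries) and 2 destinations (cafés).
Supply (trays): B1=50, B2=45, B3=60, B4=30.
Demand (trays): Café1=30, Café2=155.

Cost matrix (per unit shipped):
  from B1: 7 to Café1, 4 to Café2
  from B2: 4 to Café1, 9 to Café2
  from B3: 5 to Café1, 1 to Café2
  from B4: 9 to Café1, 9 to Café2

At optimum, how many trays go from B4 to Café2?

30

Optimal shipments:
  B1->Café2: 50 × 4 = 200
  B2->Café1: 30 × 4 = 120
  B2->Café2: 15 × 9 = 135
  B3->Café2: 60 × 1 = 60
  B4->Café2: 30 × 9 = 270
Total cost = 785.
So B4→Café2 carries 30 trays.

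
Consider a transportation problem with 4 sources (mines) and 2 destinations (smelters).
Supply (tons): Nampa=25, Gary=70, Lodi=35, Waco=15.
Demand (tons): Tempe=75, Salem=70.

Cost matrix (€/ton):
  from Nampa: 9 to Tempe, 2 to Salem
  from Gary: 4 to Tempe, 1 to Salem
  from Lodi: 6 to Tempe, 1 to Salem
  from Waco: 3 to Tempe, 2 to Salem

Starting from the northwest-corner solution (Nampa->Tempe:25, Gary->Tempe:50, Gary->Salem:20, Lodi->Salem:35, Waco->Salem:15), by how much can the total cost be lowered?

130

Current plan cost = 25·9 + 50·4 + 20·1 + 35·1 + 15·2 = €510.
Optimal plan:
  Nampa–Salem: 25 × €2 = €50
  Gary–Tempe: 60 × €4 = €240
  Gary–Salem: 10 × €1 = €10
  Lodi–Salem: 35 × €1 = €35
  Waco–Tempe: 15 × €3 = €45
Optimal cost = €380.
Saving = 510 − 380 = €130.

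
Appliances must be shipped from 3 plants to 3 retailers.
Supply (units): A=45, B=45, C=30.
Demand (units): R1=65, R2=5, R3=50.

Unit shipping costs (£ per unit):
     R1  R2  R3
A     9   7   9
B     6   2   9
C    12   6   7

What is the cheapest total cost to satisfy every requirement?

One minimum-cost allocation:
  A→R1: 25 × £9 = £225
  A→R3: 20 × £9 = £180
  B→R1: 40 × £6 = £240
  B→R2: 5 × £2 = £10
  C→R3: 30 × £7 = £210
Total = 225 + 180 + 240 + 10 + 210 = £865.
(Supply check: A ships 45; B ships 45; C ships 30.)

865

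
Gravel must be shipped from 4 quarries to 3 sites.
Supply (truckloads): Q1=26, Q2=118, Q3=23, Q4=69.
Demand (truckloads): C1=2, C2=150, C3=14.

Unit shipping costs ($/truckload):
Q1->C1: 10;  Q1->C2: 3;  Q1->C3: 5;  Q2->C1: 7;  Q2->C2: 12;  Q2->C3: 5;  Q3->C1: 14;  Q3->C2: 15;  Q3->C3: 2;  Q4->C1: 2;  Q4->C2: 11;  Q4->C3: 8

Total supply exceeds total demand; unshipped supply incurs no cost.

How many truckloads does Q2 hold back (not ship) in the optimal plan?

Minimum-cost shipments:
  Q1 to C2: 26 × $3 = $78
  Q2 to C2: 57 × $12 = $684
  Q3 to C3: 14 × $2 = $28
  Q4 to C1: 2 × $2 = $4
  Q4 to C2: 67 × $11 = $737
Total cost = $1531.
Q2 ships 57 of its 118, leaving 61.

61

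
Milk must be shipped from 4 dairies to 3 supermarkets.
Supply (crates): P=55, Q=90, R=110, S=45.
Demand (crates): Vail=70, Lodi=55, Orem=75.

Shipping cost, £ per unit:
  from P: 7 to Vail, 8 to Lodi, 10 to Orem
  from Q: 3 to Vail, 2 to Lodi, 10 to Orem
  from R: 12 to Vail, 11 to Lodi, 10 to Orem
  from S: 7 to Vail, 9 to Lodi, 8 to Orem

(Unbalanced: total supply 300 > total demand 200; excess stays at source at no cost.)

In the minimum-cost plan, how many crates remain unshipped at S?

Minimum-cost shipments:
  P->Vail: 35 × £7 = £245
  Q->Vail: 35 × £3 = £105
  Q->Lodi: 55 × £2 = £110
  R->Orem: 30 × £10 = £300
  S->Orem: 45 × £8 = £360
Total cost = £1120.
S ships 45 of its 45, leaving 0.

0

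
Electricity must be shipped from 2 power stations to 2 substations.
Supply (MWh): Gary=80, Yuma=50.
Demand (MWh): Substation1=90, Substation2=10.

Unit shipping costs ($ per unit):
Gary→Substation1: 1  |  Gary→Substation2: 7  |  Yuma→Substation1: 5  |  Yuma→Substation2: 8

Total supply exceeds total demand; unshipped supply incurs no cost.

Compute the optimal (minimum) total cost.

210

An optimal shipping plan:
  Gary->Substation1: 80 × $1 = $80
  Yuma->Substation1: 10 × $5 = $50
  Yuma->Substation2: 10 × $8 = $80
Total = 80 + 50 + 80 = $210.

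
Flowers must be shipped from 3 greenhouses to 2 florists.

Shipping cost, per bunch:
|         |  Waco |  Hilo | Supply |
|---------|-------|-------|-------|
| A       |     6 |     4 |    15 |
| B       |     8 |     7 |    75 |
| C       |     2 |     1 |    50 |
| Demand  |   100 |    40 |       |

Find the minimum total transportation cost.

735

One minimum-cost allocation:
  A to Hilo: 15 × 4 = 60
  B to Waco: 50 × 8 = 400
  B to Hilo: 25 × 7 = 175
  C to Waco: 50 × 2 = 100
Total = 60 + 400 + 175 + 100 = 735.
(Supply check: A ships 15; B ships 75; C ships 50.)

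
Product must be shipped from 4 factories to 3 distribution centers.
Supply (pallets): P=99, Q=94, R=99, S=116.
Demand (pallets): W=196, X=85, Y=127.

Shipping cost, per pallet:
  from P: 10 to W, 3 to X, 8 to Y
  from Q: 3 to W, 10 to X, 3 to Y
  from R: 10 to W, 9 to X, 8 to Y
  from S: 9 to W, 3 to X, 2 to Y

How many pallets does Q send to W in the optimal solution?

Solving gives:
  P to W: 3 × 10 = 30
  P to X: 85 × 3 = 255
  P to Y: 11 × 8 = 88
  Q to W: 94 × 3 = 282
  R to W: 99 × 10 = 990
  S to Y: 116 × 2 = 232
Total cost = 1877.
So Q→W carries 94 pallets.

94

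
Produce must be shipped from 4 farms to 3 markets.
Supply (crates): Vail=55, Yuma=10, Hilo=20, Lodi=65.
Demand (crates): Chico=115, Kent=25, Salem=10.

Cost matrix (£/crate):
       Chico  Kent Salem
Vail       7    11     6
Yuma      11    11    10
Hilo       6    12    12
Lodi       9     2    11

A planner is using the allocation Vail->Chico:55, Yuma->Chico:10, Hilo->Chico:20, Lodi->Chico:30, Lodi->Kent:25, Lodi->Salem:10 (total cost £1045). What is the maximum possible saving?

30

Current plan cost = 55·7 + 10·11 + 20·6 + 30·9 + 25·2 + 10·11 = £1045.
Optimal plan:
  Vail to Chico: 45 × £7 = £315
  Vail to Salem: 10 × £6 = £60
  Yuma to Chico: 10 × £11 = £110
  Hilo to Chico: 20 × £6 = £120
  Lodi to Chico: 40 × £9 = £360
  Lodi to Kent: 25 × £2 = £50
Optimal cost = £1015.
Saving = 1045 − 1015 = £30.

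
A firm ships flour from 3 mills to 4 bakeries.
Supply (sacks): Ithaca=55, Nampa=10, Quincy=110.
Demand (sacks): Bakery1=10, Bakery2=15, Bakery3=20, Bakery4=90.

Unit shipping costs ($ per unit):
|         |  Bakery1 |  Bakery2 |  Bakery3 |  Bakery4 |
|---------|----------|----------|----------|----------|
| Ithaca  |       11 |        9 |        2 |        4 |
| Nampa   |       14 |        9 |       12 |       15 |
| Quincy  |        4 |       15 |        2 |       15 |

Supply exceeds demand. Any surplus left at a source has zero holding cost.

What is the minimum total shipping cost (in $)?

Optimal allocation:
  Ithaca->Bakery4: 55 sacks
  Nampa->Bakery2: 10 sacks
  Quincy->Bakery1: 10 sacks
  Quincy->Bakery2: 5 sacks
  Quincy->Bakery3: 20 sacks
  Quincy->Bakery4: 35 sacks
Total cost = $990.

990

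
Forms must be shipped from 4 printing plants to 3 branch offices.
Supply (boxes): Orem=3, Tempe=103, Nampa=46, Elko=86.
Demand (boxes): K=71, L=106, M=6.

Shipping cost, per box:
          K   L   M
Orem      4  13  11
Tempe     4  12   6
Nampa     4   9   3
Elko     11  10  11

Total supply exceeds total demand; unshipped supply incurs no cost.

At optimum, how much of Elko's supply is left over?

Minimum-cost shipments:
  Orem→K: 3 × 4 = 12
  Tempe→K: 68 × 4 = 272
  Nampa→L: 40 × 9 = 360
  Nampa→M: 6 × 3 = 18
  Elko→L: 66 × 10 = 660
Total cost = 1322.
Elko ships 66 of its 86, leaving 20.

20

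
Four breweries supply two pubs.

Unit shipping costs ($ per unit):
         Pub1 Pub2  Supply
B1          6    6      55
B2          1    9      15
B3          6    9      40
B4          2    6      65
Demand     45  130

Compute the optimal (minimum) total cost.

975

A cheapest plan:
  B1->Pub2: 55 kegs
  B2->Pub1: 15 kegs
  B3->Pub2: 40 kegs
  B4->Pub1: 30 kegs
  B4->Pub2: 35 kegs
Total cost = $975.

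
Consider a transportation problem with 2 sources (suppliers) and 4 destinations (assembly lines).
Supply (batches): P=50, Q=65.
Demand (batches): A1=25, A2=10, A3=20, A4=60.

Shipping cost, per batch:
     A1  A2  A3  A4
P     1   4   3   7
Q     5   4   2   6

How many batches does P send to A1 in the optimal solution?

25

Solving gives:
  P–A1: 25 × 1 = 25
  P–A2: 10 × 4 = 40
  P–A4: 15 × 7 = 105
  Q–A3: 20 × 2 = 40
  Q–A4: 45 × 6 = 270
Total cost = 480.
So P→A1 carries 25 batches.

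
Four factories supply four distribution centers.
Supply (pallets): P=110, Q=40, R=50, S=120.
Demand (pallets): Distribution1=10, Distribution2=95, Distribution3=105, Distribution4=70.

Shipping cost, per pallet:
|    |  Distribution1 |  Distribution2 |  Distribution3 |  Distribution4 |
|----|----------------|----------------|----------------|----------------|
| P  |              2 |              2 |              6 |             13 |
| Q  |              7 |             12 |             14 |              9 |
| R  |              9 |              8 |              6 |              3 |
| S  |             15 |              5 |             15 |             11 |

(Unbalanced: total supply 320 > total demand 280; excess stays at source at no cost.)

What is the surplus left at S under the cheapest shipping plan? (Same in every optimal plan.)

An optimal plan:
  P->Distribution1: 5 × 2 = 10
  P->Distribution3: 105 × 6 = 630
  Q->Distribution1: 5 × 7 = 35
  Q->Distribution4: 20 × 9 = 180
  R->Distribution4: 50 × 3 = 150
  S->Distribution2: 95 × 5 = 475
Total cost = 1480.
S ships 95 of its 120, leaving 25.

25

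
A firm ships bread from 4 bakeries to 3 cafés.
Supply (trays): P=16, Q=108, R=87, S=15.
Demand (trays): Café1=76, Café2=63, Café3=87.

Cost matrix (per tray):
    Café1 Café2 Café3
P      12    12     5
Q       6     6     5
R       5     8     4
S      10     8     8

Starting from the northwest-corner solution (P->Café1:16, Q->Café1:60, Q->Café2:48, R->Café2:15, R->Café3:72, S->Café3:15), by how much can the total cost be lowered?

Current plan cost = 16·12 + 60·6 + 48·6 + 15·8 + 72·4 + 15·8 = 1368.
Optimal plan:
  P->Café3: 16 × 5 = 80
  Q->Café2: 48 × 6 = 288
  Q->Café3: 60 × 5 = 300
  R->Café1: 76 × 5 = 380
  R->Café3: 11 × 4 = 44
  S->Café2: 15 × 8 = 120
Optimal cost = 1212.
Saving = 1368 − 1212 = 156.

156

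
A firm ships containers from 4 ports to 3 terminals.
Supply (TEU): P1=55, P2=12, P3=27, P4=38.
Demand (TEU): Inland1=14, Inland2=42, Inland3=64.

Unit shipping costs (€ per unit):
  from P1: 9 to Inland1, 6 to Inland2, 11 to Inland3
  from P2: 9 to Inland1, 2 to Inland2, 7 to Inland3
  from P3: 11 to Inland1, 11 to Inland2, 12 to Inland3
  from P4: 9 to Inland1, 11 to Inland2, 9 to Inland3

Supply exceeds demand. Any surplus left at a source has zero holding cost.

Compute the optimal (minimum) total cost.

One minimum-cost allocation:
  P1–Inland1: 14 TEU
  P1–Inland2: 41 TEU
  P2–Inland2: 1 TEU
  P2–Inland3: 11 TEU
  P3–Inland3: 15 TEU
  P4–Inland3: 38 TEU
Total cost = €973.
(Supply check: P1 ships 55; P2 ships 12; P3 ships 15; P4 ships 38.)

973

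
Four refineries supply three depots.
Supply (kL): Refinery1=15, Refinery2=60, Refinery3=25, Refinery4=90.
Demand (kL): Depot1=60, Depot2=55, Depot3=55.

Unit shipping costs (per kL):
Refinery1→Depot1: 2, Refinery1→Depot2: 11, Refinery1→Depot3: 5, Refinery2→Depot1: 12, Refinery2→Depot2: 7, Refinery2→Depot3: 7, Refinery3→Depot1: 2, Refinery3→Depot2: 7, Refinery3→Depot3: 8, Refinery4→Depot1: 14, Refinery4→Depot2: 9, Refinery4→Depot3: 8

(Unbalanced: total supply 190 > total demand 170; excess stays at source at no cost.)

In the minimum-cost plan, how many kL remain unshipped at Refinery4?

An optimal plan:
  Refinery1->Depot1: 15 × 2 = 30
  Refinery2->Depot1: 20 × 12 = 240
  Refinery2->Depot2: 40 × 7 = 280
  Refinery3->Depot1: 25 × 2 = 50
  Refinery4->Depot2: 15 × 9 = 135
  Refinery4->Depot3: 55 × 8 = 440
Total cost = 1175.
Refinery4 ships 70 of its 90, leaving 20.

20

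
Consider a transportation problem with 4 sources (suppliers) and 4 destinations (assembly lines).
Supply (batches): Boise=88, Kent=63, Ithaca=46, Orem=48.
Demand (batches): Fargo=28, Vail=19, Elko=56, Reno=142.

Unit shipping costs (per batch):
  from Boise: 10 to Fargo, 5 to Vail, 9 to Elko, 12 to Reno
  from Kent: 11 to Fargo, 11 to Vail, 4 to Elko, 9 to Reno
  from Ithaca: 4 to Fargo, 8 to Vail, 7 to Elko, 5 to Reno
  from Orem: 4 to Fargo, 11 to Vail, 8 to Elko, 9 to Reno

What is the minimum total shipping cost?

One minimum-cost allocation:
  Boise to Vail: 19 × 5 = 95
  Boise to Reno: 69 × 12 = 828
  Kent to Elko: 56 × 4 = 224
  Kent to Reno: 7 × 9 = 63
  Ithaca to Reno: 46 × 5 = 230
  Orem to Fargo: 28 × 4 = 112
  Orem to Reno: 20 × 9 = 180
Total = 95 + 828 + 224 + 63 + 230 + 112 + 180 = 1732.
(Supply check: Boise ships 88; Kent ships 63; Ithaca ships 46; Orem ships 48.)

1732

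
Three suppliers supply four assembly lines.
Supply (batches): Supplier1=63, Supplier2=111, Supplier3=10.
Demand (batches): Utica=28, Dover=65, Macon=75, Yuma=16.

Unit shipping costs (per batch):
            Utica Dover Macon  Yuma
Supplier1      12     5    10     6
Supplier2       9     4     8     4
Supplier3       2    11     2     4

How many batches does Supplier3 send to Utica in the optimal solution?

Optimal shipments:
  Supplier1 to Dover: 63 batches
  Supplier2 to Utica: 18 batches
  Supplier2 to Dover: 2 batches
  Supplier2 to Macon: 75 batches
  Supplier2 to Yuma: 16 batches
  Supplier3 to Utica: 10 batches
Total cost = 1169.
So Supplier3→Utica carries 10 batches.

10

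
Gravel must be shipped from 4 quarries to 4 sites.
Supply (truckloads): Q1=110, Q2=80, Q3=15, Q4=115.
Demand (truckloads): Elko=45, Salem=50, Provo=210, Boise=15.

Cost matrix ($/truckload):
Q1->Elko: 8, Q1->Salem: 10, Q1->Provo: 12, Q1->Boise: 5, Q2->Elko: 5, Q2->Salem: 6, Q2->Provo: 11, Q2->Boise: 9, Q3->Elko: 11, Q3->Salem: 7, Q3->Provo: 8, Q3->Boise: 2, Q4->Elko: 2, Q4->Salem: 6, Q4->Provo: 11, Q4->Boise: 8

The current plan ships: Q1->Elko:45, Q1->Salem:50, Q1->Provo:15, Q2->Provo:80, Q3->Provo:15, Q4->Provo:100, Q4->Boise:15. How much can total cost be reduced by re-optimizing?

Current plan cost = 45·8 + 50·10 + 15·12 + 80·11 + 15·8 + 100·11 + 15·8 = $3260.
Optimal plan:
  Q1->Provo: 95 × $12 = $1140
  Q1->Boise: 15 × $5 = $75
  Q2->Salem: 50 × $6 = $300
  Q2->Provo: 30 × $11 = $330
  Q3->Provo: 15 × $8 = $120
  Q4->Elko: 45 × $2 = $90
  Q4->Provo: 70 × $11 = $770
Optimal cost = $2825.
Saving = 3260 − 2825 = $435.

435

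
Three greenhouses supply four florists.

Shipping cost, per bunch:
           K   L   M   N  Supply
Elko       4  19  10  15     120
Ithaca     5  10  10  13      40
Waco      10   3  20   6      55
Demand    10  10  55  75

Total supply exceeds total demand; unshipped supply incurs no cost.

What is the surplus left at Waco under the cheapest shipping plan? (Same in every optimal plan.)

Minimum-cost shipments:
  Elko->K: 10 bunches
  Elko->M: 55 bunches
  Ithaca->L: 10 bunches
  Ithaca->N: 20 bunches
  Waco->N: 55 bunches
Total cost = 1280.
Waco ships 55 of its 55, leaving 0.

0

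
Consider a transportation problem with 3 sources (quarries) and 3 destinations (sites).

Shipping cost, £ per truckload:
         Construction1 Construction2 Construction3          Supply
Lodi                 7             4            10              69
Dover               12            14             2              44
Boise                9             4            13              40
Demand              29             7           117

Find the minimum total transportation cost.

1119

An optimal shipping plan:
  Lodi->Construction3: 69 × £10 = £690
  Dover->Construction3: 44 × £2 = £88
  Boise->Construction1: 29 × £9 = £261
  Boise->Construction2: 7 × £4 = £28
  Boise->Construction3: 4 × £13 = £52
Total = 690 + 88 + 261 + 28 + 52 = £1119.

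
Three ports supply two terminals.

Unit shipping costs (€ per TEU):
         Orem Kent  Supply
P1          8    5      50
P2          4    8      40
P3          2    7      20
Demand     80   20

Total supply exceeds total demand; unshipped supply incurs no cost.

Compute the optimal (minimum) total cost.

An optimal shipping plan:
  P1→Orem: 20 TEU
  P1→Kent: 20 TEU
  P2→Orem: 40 TEU
  P3→Orem: 20 TEU
Total cost = €460.
(Supply check: P1 ships 40; P2 ships 40; P3 ships 20.)

460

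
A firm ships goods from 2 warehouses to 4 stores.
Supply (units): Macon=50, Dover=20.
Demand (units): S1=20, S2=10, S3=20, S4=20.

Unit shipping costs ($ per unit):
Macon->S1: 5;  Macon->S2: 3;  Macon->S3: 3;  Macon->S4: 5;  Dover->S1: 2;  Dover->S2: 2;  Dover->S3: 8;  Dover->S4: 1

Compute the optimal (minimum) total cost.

Optimal allocation:
  Macon→S1: 20 units
  Macon→S2: 10 units
  Macon→S3: 20 units
  Dover→S4: 20 units
Total cost = $210.

210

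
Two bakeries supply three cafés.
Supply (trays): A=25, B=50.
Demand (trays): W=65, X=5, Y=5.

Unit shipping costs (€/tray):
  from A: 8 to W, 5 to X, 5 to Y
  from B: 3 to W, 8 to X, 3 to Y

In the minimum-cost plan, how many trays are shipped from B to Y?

0

The minimum-cost plan:
  A->W: 15 × €8 = €120
  A->X: 5 × €5 = €25
  A->Y: 5 × €5 = €25
  B->W: 50 × €3 = €150
Total cost = €320.
The route B→Y is not used.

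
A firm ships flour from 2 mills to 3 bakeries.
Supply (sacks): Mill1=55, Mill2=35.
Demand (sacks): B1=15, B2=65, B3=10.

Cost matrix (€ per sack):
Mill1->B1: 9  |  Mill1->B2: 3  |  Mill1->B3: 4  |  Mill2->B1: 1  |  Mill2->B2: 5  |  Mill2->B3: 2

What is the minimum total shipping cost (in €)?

250

An optimal shipping plan:
  Mill1->B2: 55 × €3 = €165
  Mill2->B1: 15 × €1 = €15
  Mill2->B2: 10 × €5 = €50
  Mill2->B3: 10 × €2 = €20
Total = 165 + 15 + 50 + 20 = €250.
(Supply check: Mill1 ships 55; Mill2 ships 35.)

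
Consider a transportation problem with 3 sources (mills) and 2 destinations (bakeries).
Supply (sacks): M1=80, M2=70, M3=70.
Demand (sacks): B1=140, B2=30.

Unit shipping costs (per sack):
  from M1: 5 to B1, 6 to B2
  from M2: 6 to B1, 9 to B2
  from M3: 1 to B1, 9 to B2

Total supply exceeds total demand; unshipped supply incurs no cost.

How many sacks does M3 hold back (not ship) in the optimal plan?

An optimal plan:
  M1–B1: 50 × 5 = 250
  M1–B2: 30 × 6 = 180
  M2–B1: 20 × 6 = 120
  M3–B1: 70 × 1 = 70
Total cost = 620.
M3 ships 70 of its 70, leaving 0.

0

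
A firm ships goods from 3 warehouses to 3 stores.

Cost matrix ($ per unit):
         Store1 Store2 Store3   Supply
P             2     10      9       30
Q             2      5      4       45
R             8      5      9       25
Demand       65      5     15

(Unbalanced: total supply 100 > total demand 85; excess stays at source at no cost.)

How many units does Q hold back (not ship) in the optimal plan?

An optimal plan:
  P→Store1: 30 × $2 = $60
  Q→Store1: 35 × $2 = $70
  Q→Store3: 10 × $4 = $40
  R→Store2: 5 × $5 = $25
  R→Store3: 5 × $9 = $45
Total cost = $240.
Q ships 45 of its 45, leaving 0.

0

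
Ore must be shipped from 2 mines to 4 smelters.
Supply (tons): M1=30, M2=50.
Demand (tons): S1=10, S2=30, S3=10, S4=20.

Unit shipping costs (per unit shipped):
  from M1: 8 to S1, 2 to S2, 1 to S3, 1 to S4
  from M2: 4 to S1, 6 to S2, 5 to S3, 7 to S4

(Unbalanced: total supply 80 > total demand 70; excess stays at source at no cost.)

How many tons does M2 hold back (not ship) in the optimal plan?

10

Minimum-cost shipments:
  M1->S2: 10 × 2 = 20
  M1->S4: 20 × 1 = 20
  M2->S1: 10 × 4 = 40
  M2->S2: 20 × 6 = 120
  M2->S3: 10 × 5 = 50
Total cost = 250.
M2 ships 40 of its 50, leaving 10.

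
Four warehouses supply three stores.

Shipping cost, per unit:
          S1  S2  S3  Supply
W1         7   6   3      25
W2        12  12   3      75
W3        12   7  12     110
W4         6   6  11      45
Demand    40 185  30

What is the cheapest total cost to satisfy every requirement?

An optimal shipping plan:
  W1→S2: 25 units
  W2→S2: 45 units
  W2→S3: 30 units
  W3→S2: 110 units
  W4→S1: 40 units
  W4→S2: 5 units
Total cost = 1820.

1820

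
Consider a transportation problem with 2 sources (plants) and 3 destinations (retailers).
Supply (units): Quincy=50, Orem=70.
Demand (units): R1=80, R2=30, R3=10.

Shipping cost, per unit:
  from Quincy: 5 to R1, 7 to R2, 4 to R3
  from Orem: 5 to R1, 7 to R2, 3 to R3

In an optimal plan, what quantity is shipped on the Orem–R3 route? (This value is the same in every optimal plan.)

The minimum-cost plan:
  Quincy to R1: 20 × 5 = 100
  Quincy to R2: 30 × 7 = 210
  Orem to R1: 60 × 5 = 300
  Orem to R3: 10 × 3 = 30
Total cost = 640.
So Orem→R3 carries 10 units.

10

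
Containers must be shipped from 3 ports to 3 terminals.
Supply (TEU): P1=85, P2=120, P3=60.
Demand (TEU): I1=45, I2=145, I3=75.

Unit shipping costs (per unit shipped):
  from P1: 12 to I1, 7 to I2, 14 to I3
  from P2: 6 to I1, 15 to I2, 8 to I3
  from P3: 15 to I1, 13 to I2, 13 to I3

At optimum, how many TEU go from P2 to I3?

75

Optimal shipments:
  P1→I2: 85 × 7 = 595
  P2→I1: 45 × 6 = 270
  P2→I3: 75 × 8 = 600
  P3→I2: 60 × 13 = 780
Total cost = 2245.
So P2→I3 carries 75 TEU.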